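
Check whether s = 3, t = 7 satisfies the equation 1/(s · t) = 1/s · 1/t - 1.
Fails

Substituting s = 3, t = 7:

LHS = 1/(3 · 7) = 1/21
RHS = 1/3 · 1/7 - 1 = -20/21

LHS ≠ RHS, so the equation does not hold at this point.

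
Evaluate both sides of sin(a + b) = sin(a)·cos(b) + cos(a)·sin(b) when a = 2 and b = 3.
LHS = sin(2 + 3) = sin(5) ≈ -0.9589
RHS = sin(2)·cos(3) + cos(2)·sin(3) = sin(2)·cos(3) + sin(3)·cos(2) ≈ -0.9589

LHS = RHS: the two sides agree.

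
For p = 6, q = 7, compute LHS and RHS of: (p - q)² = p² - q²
LHS = (6 - 7)² = 1
RHS = 6² - 7² = -13

LHS ≠ RHS, so the equation does not hold here.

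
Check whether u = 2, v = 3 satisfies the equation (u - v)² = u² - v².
Substituting u = 2, v = 3:

LHS = (2 - 3)² = 1
RHS = 2² - 3² = -5

LHS ≠ RHS, so the equation does not hold at this point.

Answer: Fails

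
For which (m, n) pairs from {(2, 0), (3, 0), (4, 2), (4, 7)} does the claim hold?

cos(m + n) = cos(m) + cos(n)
Testing each pair:
(2, 0): LHS = cos(2) ≈ -0.4161, RHS = cos(2) + 1 ≈ 0.5839 → fails
(3, 0): LHS = cos(3) ≈ -0.99, RHS = cos(3) + 1 ≈ 0.01001 → fails
(4, 2): LHS = cos(6) ≈ 0.9602, RHS = cos(4) + cos(2) ≈ -1.07 → fails
(4, 7): LHS = cos(11) ≈ 0.004426, RHS = cos(4) + cos(7) ≈ 0.1003 → fails

No pair satisfies the claim.

Answer: None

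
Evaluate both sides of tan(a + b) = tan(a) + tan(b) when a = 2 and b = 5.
LHS = tan(2 + 5) = tan(7) ≈ 0.8714
RHS = tan(2) + tan(5) ≈ -5.566

LHS ≠ RHS (they differ by about 6.437), so the equation does not hold here.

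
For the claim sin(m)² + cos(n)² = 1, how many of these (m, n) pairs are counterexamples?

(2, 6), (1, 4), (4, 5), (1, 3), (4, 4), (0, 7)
5

Testing each pair:
(2, 6): LHS = sin(2)² + cos(6)² ≈ 1.749, RHS = 1 → counterexample
(1, 4): LHS = cos(4)² + sin(1)² ≈ 1.135, RHS = 1 → counterexample
(4, 5): LHS = cos(5)² + sin(4)² ≈ 0.6532, RHS = 1 → counterexample
(1, 3): LHS = sin(1)² + cos(3)² ≈ 1.688, RHS = 1 → counterexample
(4, 4): LHS = cos(4)² + sin(4)² = 1, RHS = 1 → satisfies claim
(0, 7): LHS = cos(7)² ≈ 0.5684, RHS = 1 → counterexample

That makes 5 counterexamples.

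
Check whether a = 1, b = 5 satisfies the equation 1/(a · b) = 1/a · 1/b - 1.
Fails

Substituting a = 1, b = 5:

LHS = 1/(1 · 5) = 1/5
RHS = 1/1 · 1/5 - 1 = -4/5

LHS ≠ RHS, so the equation does not hold at this point.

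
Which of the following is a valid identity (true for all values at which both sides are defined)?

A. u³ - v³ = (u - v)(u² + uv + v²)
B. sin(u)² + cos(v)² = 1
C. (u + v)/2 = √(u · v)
A: holds — e.g. at (2, 3), both sides equal -19.
B: fails at (1, 5) — LHS = cos(5)² + sin(1)² ≈ 0.7885, RHS = 1.
C: fails at (2, 7) — LHS = 9/2, RHS = √(14) ≈ 3.742.

Answer: A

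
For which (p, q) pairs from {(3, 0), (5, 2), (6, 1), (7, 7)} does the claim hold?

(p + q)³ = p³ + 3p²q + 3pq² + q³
Testing each pair:
(3, 0): LHS = 27, RHS = 27 → holds
(5, 2): LHS = 343, RHS = 343 → holds
(6, 1): LHS = 343, RHS = 343 → holds
(7, 7): LHS = 2744, RHS = 2744 → holds

Every pair satisfies the claim.

Answer: All pairs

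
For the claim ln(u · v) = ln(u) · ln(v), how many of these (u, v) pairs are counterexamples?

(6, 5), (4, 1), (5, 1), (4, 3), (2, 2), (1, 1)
Testing each pair:
(6, 5): LHS = ln(30) ≈ 3.401, RHS = ln(5)·ln(6) ≈ 2.884 → counterexample
(4, 1): LHS = ln(4) ≈ 1.386, RHS = 0 → counterexample
(5, 1): LHS = ln(5) ≈ 1.609, RHS = 0 → counterexample
(4, 3): LHS = ln(12) ≈ 2.485, RHS = ln(3)·ln(4) ≈ 1.523 → counterexample
(2, 2): LHS = ln(4) ≈ 1.386, RHS = ln(2)² ≈ 0.4805 → counterexample
(1, 1): LHS = 0, RHS = 0 → satisfies claim

That makes 5 counterexamples.

Answer: 5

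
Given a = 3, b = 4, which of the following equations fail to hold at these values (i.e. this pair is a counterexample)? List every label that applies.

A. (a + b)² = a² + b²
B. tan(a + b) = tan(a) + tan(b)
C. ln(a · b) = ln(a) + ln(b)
Evaluating each claim at the given values:
A. LHS = 49, RHS = 25 → fails here (LHS ≠ RHS)
B. LHS = tan(7) ≈ 0.8714, RHS = tan(3) + tan(4) ≈ 1.015 → fails here (LHS ≠ RHS)
C. LHS = ln(12) ≈ 2.485, RHS = ln(3) + ln(4) ≈ 2.485 → holds here (LHS = RHS)

Answer: A, B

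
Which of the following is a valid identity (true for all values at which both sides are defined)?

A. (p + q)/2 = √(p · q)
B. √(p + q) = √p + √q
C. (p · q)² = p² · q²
A: fails at (1, 4) — LHS = 5/2, RHS = 2.
B: fails at (4, 4) — LHS = 2·√(2) ≈ 2.828, RHS = 4.
C: holds — e.g. at (2, 7), both sides equal 196.

Answer: C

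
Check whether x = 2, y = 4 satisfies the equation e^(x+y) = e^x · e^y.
Holds

Substituting x = 2, y = 4:

LHS = e^(2+4) = e^6 ≈ 403.4
RHS = e^2 · e^4 = e^6 ≈ 403.4

LHS = RHS, so the equation holds at this point.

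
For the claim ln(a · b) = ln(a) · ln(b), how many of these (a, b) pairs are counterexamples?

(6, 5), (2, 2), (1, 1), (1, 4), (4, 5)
4

Testing each pair:
(6, 5): LHS = ln(30) ≈ 3.401, RHS = ln(5)·ln(6) ≈ 2.884 → counterexample
(2, 2): LHS = ln(4) ≈ 1.386, RHS = ln(2)² ≈ 0.4805 → counterexample
(1, 1): LHS = 0, RHS = 0 → satisfies claim
(1, 4): LHS = ln(4) ≈ 1.386, RHS = 0 → counterexample
(4, 5): LHS = ln(20) ≈ 2.996, RHS = ln(4)·ln(5) ≈ 2.231 → counterexample

That makes 4 counterexamples.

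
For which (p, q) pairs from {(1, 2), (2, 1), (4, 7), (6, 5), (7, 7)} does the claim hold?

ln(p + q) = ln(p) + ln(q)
Testing each pair:
(1, 2): LHS = ln(3) ≈ 1.099, RHS = ln(2) ≈ 0.6931 → fails
(2, 1): LHS = ln(3) ≈ 1.099, RHS = ln(2) ≈ 0.6931 → fails
(4, 7): LHS = ln(11) ≈ 2.398, RHS = ln(4) + ln(7) ≈ 3.332 → fails
(6, 5): LHS = ln(11) ≈ 2.398, RHS = ln(5) + ln(6) ≈ 3.401 → fails
(7, 7): LHS = ln(14) ≈ 2.639, RHS = 2·ln(7) ≈ 3.892 → fails

No pair satisfies the claim.

Answer: None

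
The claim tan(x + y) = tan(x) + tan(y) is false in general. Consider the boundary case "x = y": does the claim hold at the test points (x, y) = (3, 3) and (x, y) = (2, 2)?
At (3, 3): LHS = tan(6) ≈ -0.291 ≠ RHS = 2·tan(3) ≈ -0.2851
At (2, 2): LHS = tan(4) ≈ 1.158 ≠ RHS = 2·tan(2) ≈ -4.37

Answer: No, fails at both test points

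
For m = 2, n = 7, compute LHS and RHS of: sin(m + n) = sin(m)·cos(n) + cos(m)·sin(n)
LHS = sin(2 + 7) = sin(9) ≈ 0.4121
RHS = sin(2)·cos(7) + cos(2)·sin(7) = sin(7)·cos(2) + sin(2)·cos(7) ≈ 0.4121

LHS = RHS: the two sides agree.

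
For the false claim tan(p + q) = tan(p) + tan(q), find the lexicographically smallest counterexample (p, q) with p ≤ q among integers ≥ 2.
(p, q) = (2, 2)

Substituting (2, 2) into the claim:
LHS = tan(2 + 2) = tan(4) ≈ 1.158
RHS = tan(2) + tan(2) = 2·tan(2) ≈ -4.37

Since LHS ≠ RHS, this pair disproves the claim, and no lexicographically smaller pair (p ≤ q, integers ≥ 2) does.

For instance (8, 8) is also a counterexample (LHS = tan(16) ≈ 0.3006, RHS = 2·tan(8) ≈ -13.6), but it's lexicographically larger.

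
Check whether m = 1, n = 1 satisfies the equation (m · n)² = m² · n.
Holds

Substituting m = 1, n = 1:

LHS = (1 · 1)² = 1
RHS = 1² · 1 = 1

LHS = RHS, so the equation holds at this point.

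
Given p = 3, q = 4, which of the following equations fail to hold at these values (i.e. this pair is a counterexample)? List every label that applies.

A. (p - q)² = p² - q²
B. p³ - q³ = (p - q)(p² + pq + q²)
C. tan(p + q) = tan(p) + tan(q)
Evaluating each claim at the given values:
A. LHS = 1, RHS = -7 → fails here (LHS ≠ RHS)
B. LHS = -37, RHS = -37 → holds here (LHS = RHS)
C. LHS = tan(7) ≈ 0.8714, RHS = tan(3) + tan(4) ≈ 1.015 → fails here (LHS ≠ RHS)

Answer: A, C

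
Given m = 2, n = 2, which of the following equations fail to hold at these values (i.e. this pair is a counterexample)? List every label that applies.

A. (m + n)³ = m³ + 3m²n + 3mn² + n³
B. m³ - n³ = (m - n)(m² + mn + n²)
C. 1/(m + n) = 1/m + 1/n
C

Evaluating each claim at the given values:
A. LHS = 64, RHS = 64 → holds here (LHS = RHS)
B. LHS = 0, RHS = 0 → holds here (LHS = RHS)
C. LHS = 1/4, RHS = 1 → fails here (LHS ≠ RHS)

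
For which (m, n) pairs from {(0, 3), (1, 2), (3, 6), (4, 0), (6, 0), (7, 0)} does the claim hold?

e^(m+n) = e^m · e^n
All pairs

Testing each pair:
(0, 3): LHS = e^3 ≈ 20.09, RHS = e^3 ≈ 20.09 → holds
(1, 2): LHS = e^3 ≈ 20.09, RHS = e^3 ≈ 20.09 → holds
(3, 6): LHS = e^9 ≈ 8103, RHS = e^9 ≈ 8103 → holds
(4, 0): LHS = e^4 ≈ 54.6, RHS = e^4 ≈ 54.6 → holds
(6, 0): LHS = e^6 ≈ 403.4, RHS = e^6 ≈ 403.4 → holds
(7, 0): LHS = e^7 ≈ 1097, RHS = e^7 ≈ 1097 → holds

Every pair satisfies the claim.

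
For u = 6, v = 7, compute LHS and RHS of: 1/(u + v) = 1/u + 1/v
LHS = 1/(6 + 7) = 1/13
RHS = 1/6 + 1/7 = 13/42

LHS ≠ RHS, so the equation does not hold here.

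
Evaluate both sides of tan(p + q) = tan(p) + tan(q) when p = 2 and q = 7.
LHS = tan(2 + 7) = tan(9) ≈ -0.4523
RHS = tan(2) + tan(7) ≈ -1.314

LHS ≠ RHS (they differ by about 0.8613), so the equation does not hold here.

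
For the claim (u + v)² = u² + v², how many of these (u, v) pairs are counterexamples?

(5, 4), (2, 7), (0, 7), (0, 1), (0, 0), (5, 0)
Testing each pair:
(5, 4): LHS = 81, RHS = 41 → counterexample
(2, 7): LHS = 81, RHS = 53 → counterexample
(0, 7): LHS = 49, RHS = 49 → satisfies claim
(0, 1): LHS = 1, RHS = 1 → satisfies claim
(0, 0): LHS = 0, RHS = 0 → satisfies claim
(5, 0): LHS = 25, RHS = 25 → satisfies claim

That makes 2 counterexamples.

Answer: 2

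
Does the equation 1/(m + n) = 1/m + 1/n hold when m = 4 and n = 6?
Substituting m = 4, n = 6:

LHS = 1/(4 + 6) = 1/10
RHS = 1/4 + 1/6 = 5/12

LHS ≠ RHS, so the equation does not hold at this point.

Answer: Fails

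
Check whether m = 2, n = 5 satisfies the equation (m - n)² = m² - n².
Substituting m = 2, n = 5:

LHS = (2 - 5)² = 9
RHS = 2² - 5² = -21

LHS ≠ RHS, so the equation does not hold at this point.

Answer: Fails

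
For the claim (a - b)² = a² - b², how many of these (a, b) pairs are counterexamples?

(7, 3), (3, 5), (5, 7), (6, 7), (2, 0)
4

Testing each pair:
(7, 3): LHS = 16, RHS = 40 → counterexample
(3, 5): LHS = 4, RHS = -16 → counterexample
(5, 7): LHS = 4, RHS = -24 → counterexample
(6, 7): LHS = 1, RHS = -13 → counterexample
(2, 0): LHS = 4, RHS = 4 → satisfies claim

That makes 4 counterexamples.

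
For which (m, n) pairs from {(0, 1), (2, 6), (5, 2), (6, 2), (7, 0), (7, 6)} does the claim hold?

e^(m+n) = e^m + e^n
None

Testing each pair:
(0, 1): LHS = e ≈ 2.718, RHS = 1 + e ≈ 3.718 → fails
(2, 6): LHS = e^8 ≈ 2981, RHS = e^2 + e^6 ≈ 410.8 → fails
(5, 2): LHS = e^7 ≈ 1097, RHS = e^2 + e^5 ≈ 155.8 → fails
(6, 2): LHS = e^8 ≈ 2981, RHS = e^2 + e^6 ≈ 410.8 → fails
(7, 0): LHS = e^7 ≈ 1097, RHS = 1 + e^7 ≈ 1098 → fails
(7, 6): LHS = e^13 ≈ 442413.4, RHS = e^6 + e^7 ≈ 1500 → fails

No pair satisfies the claim.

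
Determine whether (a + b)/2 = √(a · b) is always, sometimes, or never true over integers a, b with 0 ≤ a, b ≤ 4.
It holds at (a, b) = (2, 2) (both sides equal 2), but fails at (a, b) = (2, 0) (LHS = 1, RHS = 0).

Answer: Sometimes true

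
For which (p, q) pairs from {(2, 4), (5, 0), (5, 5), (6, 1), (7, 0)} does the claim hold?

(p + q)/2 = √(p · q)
Testing each pair:
(2, 4): LHS = 3, RHS = 2·√(2) ≈ 2.828 → fails
(5, 0): LHS = 5/2, RHS = 0 → fails
(5, 5): LHS = 5, RHS = 5 → holds
(6, 1): LHS = 7/2, RHS = √(6) ≈ 2.449 → fails
(7, 0): LHS = 7/2, RHS = 0 → fails

1 of 5 pairs satisfies the claim.

Answer: (5, 5)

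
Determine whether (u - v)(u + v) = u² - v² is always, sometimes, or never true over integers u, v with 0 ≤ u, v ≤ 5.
The identity holds for every pair in the range. For instance at (u, v) = (0, 3): both sides equal -9.

Answer: Always true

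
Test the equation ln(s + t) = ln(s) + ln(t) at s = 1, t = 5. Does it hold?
Substituting s = 1, t = 5:

LHS = ln(1 + 5) = ln(6) ≈ 1.792
RHS = ln(1) + ln(5) = ln(5) ≈ 1.609

LHS ≠ RHS, so the equation does not hold at this point.

Answer: Fails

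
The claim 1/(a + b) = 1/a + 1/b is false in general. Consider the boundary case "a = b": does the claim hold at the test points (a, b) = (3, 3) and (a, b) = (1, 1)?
At (3, 3): LHS = 1/6 ≠ RHS = 2/3
At (1, 1): LHS = 1/2 ≠ RHS = 2

Answer: No, fails at both test points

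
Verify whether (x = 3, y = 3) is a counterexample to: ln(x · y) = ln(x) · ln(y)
Substituting x = 3, y = 3:
LHS = ln(3 · 3) = ln(9) ≈ 2.197
RHS = ln(3) · ln(3) = ln(3)² ≈ 1.207

Since LHS ≠ RHS, this pair disproves the claim.

Answer: Yes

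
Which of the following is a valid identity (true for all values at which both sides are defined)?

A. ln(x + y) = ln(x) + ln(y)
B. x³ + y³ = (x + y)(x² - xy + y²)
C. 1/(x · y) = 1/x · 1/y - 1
A: fails at (2, 5) — LHS = ln(7) ≈ 1.946, RHS = ln(2) + ln(5) ≈ 2.303.
B: holds — e.g. at (6, 7), both sides equal 559.
C: fails at (2, 5) — LHS = 1/10, RHS = -9/10.

Answer: B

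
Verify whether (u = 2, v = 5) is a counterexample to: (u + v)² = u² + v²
Yes

Substituting u = 2, v = 5:
LHS = (2 + 5)² = 49
RHS = 2² + 5² = 29

Since LHS ≠ RHS, this pair disproves the claim.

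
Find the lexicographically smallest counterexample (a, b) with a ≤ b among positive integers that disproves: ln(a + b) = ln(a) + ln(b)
(a, b) = (1, 1)

Substituting (1, 1) into the claim:
LHS = ln(1 + 1) = ln(2) ≈ 0.6931
RHS = ln(1) + ln(1) = 0

Since LHS ≠ RHS, this pair disproves the claim, and no lexicographically smaller pair (a ≤ b, positive integers) does.

For instance (1, 4) is also a counterexample (LHS = ln(5) ≈ 1.609, RHS = ln(4) ≈ 1.386), but it's lexicographically larger.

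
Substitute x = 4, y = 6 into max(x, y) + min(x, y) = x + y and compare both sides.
LHS = max(4, 6) + min(4, 6) = 10
RHS = 4 + 6 = 10

LHS = RHS: the two sides agree.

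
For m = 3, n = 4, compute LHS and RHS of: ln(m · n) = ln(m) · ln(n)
LHS = ln(3 · 4) = ln(12) ≈ 2.485
RHS = ln(3) · ln(4) ≈ 1.523

LHS ≠ RHS (they differ by about 0.9619), so the equation does not hold here.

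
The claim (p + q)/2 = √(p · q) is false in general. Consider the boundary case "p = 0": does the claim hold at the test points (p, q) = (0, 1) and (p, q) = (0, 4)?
No, fails at both test points

At (0, 1): LHS = 1/2 ≠ RHS = 0
At (0, 4): LHS = 2 ≠ RHS = 0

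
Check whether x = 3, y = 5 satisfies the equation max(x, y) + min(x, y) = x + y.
Substituting x = 3, y = 5:

LHS = max(3, 5) + min(3, 5) = 8
RHS = 3 + 5 = 8

LHS = RHS, so the equation holds at this point.

Answer: Holds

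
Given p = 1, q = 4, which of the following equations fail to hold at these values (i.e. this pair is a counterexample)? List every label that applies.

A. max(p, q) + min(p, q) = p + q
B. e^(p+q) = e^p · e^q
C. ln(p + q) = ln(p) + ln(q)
Evaluating each claim at the given values:
A. LHS = 5, RHS = 5 → holds here (LHS = RHS)
B. LHS = e^5 ≈ 148.4, RHS = e^5 ≈ 148.4 → holds here (LHS = RHS)
C. LHS = ln(5) ≈ 1.609, RHS = ln(4) ≈ 1.386 → fails here (LHS ≠ RHS)

Answer: C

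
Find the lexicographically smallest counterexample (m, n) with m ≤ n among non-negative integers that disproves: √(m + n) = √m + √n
At (0, 1): both sides equal 1, so it holds there.

Substituting (1, 1) into the claim:
LHS = √(1 + 1) = √(2) ≈ 1.414
RHS = √1 + √1 = 2

Since LHS ≠ RHS, this pair disproves the claim, and no lexicographically smaller pair (m ≤ n, non-negative integers) does.

For instance (3, 5) is also a counterexample (LHS = 2·√(2) ≈ 2.828, RHS = √(3) + √(5) ≈ 3.968), but it's lexicographically larger.

Answer: (m, n) = (1, 1)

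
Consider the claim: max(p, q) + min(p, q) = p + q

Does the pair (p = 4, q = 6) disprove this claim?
Substituting p = 4, q = 6:
LHS = max(4, 6) + min(4, 6) = 10
RHS = 4 + 6 = 10

The sides agree, so this pair does not disprove the claim.

Answer: No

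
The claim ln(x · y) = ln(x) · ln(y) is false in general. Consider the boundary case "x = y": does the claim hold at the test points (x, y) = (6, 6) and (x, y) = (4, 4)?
At (6, 6): LHS = ln(36) ≈ 3.584 ≠ RHS = ln(6)² ≈ 3.21
At (4, 4): LHS = ln(16) ≈ 2.773 ≠ RHS = ln(4)² ≈ 1.922

Answer: No, fails at both test points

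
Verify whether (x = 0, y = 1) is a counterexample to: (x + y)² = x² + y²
No

Substituting x = 0, y = 1:
LHS = (0 + 1)² = 1
RHS = 0² + 1² = 1

The sides agree, so this pair does not disprove the claim.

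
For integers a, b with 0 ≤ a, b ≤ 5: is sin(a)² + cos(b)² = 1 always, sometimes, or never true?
Sometimes true

It holds at (a, b) = (5, 5) (both sides equal 1), but fails at (a, b) = (5, 4) (LHS = cos(4)² + sin(5)² ≈ 1.347, RHS = 1).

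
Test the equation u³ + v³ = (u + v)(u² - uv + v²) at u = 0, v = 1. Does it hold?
Substituting u = 0, v = 1:

LHS = 0³ + 1³ = 1
RHS = (0 + 1)(0² - 0·1 + 1²) = 1

LHS = RHS, so the equation holds at this point.

Answer: Holds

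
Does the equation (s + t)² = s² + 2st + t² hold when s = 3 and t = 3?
Holds

Substituting s = 3, t = 3:

LHS = (3 + 3)² = 36
RHS = 3² + 2·3·3 + 3² = 36

LHS = RHS, so the equation holds at this point.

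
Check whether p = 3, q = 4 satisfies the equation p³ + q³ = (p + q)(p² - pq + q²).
Holds

Substituting p = 3, q = 4:

LHS = 3³ + 4³ = 91
RHS = (3 + 4)(3² - 3·4 + 4²) = 91

LHS = RHS, so the equation holds at this point.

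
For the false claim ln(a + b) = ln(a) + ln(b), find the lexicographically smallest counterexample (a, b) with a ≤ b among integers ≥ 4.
(a, b) = (4, 4)

Substituting (4, 4) into the claim:
LHS = ln(4 + 4) = ln(8) ≈ 2.079
RHS = ln(4) + ln(4) = 2·ln(4) ≈ 2.773

Since LHS ≠ RHS, this pair disproves the claim, and no lexicographically smaller pair (a ≤ b, integers ≥ 4) does.

For instance (11, 11) is also a counterexample (LHS = ln(22) ≈ 3.091, RHS = 2·ln(11) ≈ 4.796), but it's lexicographically larger.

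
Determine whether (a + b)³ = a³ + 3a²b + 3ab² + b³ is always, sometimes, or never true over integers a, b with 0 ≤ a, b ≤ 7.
Always true

The identity holds for every pair in the range. For instance at (a, b) = (3, 5): both sides equal 512.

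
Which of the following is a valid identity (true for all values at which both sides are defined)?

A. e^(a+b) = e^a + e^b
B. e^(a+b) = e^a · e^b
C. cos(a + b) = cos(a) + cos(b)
A: fails at (2, 7) — LHS = e^9 ≈ 8103, RHS = e^2 + e^7 ≈ 1104.
B: holds — e.g. at (3, 5), both sides equal e^8 ≈ 2981.
C: fails at (4, 4) — LHS = cos(8) ≈ -0.1455, RHS = 2·cos(4) ≈ -1.307.

Answer: B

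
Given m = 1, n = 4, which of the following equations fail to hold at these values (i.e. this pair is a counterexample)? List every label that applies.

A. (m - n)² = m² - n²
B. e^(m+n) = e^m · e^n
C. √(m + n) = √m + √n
A, C

Evaluating each claim at the given values:
A. LHS = 9, RHS = -15 → fails here (LHS ≠ RHS)
B. LHS = e^5 ≈ 148.4, RHS = e^5 ≈ 148.4 → holds here (LHS = RHS)
C. LHS = √(5) ≈ 2.236, RHS = 3 → fails here (LHS ≠ RHS)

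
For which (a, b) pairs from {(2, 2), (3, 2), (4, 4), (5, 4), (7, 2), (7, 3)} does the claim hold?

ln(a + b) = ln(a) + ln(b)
(2, 2)

Testing each pair:
(2, 2): LHS = ln(4) ≈ 1.386, RHS = 2·ln(2) ≈ 1.386 → holds
(3, 2): LHS = ln(5) ≈ 1.609, RHS = ln(2) + ln(3) ≈ 1.792 → fails
(4, 4): LHS = ln(8) ≈ 2.079, RHS = 2·ln(4) ≈ 2.773 → fails
(5, 4): LHS = ln(9) ≈ 2.197, RHS = ln(4) + ln(5) ≈ 2.996 → fails
(7, 2): LHS = ln(9) ≈ 2.197, RHS = ln(2) + ln(7) ≈ 2.639 → fails
(7, 3): LHS = ln(10) ≈ 2.303, RHS = ln(3) + ln(7) ≈ 3.045 → fails

1 of 6 pairs satisfies the claim.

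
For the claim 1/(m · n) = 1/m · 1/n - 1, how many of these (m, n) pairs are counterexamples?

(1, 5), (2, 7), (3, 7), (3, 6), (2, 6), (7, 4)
6

Testing each pair:
(1, 5): LHS = 1/5, RHS = -4/5 → counterexample
(2, 7): LHS = 1/14, RHS = -13/14 → counterexample
(3, 7): LHS = 1/21, RHS = -20/21 → counterexample
(3, 6): LHS = 1/18, RHS = -17/18 → counterexample
(2, 6): LHS = 1/12, RHS = -11/12 → counterexample
(7, 4): LHS = 1/28, RHS = -27/28 → counterexample

That makes 6 counterexamples.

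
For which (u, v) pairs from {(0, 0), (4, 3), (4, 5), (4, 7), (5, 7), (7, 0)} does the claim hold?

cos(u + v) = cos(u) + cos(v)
Testing each pair:
(0, 0): LHS = 1, RHS = 2 → fails
(4, 3): LHS = cos(7) ≈ 0.7539, RHS = cos(3) + cos(4) ≈ -1.644 → fails
(4, 5): LHS = cos(9) ≈ -0.9111, RHS = cos(4) + cos(5) ≈ -0.37 → fails
(4, 7): LHS = cos(11) ≈ 0.004426, RHS = cos(4) + cos(7) ≈ 0.1003 → fails
(5, 7): LHS = cos(12) ≈ 0.8439, RHS = cos(5) + cos(7) ≈ 1.038 → fails
(7, 0): LHS = cos(7) ≈ 0.7539, RHS = cos(7) + 1 ≈ 1.754 → fails

No pair satisfies the claim.

Answer: None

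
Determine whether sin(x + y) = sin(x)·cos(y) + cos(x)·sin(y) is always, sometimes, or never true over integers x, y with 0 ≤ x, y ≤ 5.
The identity holds for every pair in the range. For instance at (x, y) = (4, 5): both sides equal sin(9) ≈ 0.4121.

Answer: Always true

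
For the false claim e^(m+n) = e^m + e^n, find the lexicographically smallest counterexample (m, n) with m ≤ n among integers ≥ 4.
(m, n) = (4, 4)

Substituting (4, 4) into the claim:
LHS = e^(4+4) = e^8 ≈ 2981
RHS = e^4 + e^4 = 2·e^4 ≈ 109.2

Since LHS ≠ RHS, this pair disproves the claim, and no lexicographically smaller pair (m ≤ n, integers ≥ 4) does.

For instance (10, 11) is also a counterexample (LHS = e^21 ≈ 1318815734.5, RHS = e^10 + e^11 ≈ 81900.6), but it's lexicographically larger.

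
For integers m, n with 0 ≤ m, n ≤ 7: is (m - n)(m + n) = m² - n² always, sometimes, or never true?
The identity holds for every pair in the range. For instance at (m, n) = (2, 0): both sides equal 4.

Answer: Always true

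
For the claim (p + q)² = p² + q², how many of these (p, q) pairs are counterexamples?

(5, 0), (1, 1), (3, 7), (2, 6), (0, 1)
3

Testing each pair:
(5, 0): LHS = 25, RHS = 25 → satisfies claim
(1, 1): LHS = 4, RHS = 2 → counterexample
(3, 7): LHS = 100, RHS = 58 → counterexample
(2, 6): LHS = 64, RHS = 40 → counterexample
(0, 1): LHS = 1, RHS = 1 → satisfies claim

That makes 3 counterexamples.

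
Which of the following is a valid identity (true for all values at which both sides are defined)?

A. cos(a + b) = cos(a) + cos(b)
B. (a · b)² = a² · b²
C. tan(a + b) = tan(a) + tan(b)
A: fails at (2, 7) — LHS = cos(9) ≈ -0.9111, RHS = cos(2) + cos(7) ≈ 0.3378.
B: holds — e.g. at (3, 7), both sides equal 441.
C: fails at (1, 3) — LHS = tan(4) ≈ 1.158, RHS = tan(3) + tan(1) ≈ 1.415.

Answer: B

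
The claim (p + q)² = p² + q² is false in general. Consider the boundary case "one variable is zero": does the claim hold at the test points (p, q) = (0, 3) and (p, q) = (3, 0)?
Yes, holds at both test points

At (0, 3): LHS = 9, RHS = 9 → equal
At (3, 0): LHS = 9, RHS = 9 → equal

So the claim does hold at both of these boundary points, even though it is not an identity.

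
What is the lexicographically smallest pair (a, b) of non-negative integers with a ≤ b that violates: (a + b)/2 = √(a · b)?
At (0, 0): both sides equal 0, so it holds there.

Substituting (0, 1) into the claim:
LHS = (0 + 1)/2 = 1/2
RHS = √(0 · 1) = 0

Since LHS ≠ RHS, this pair disproves the claim, and no lexicographically smaller pair (a ≤ b, non-negative integers) does.

For instance (1, 6) is also a counterexample (LHS = 7/2, RHS = √(6) ≈ 2.449), but it's lexicographically larger.

Answer: (a, b) = (0, 1)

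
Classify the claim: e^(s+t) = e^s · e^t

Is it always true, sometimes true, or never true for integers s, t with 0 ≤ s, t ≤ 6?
The identity holds for every pair in the range. For instance at (s, t) = (6, 4): both sides equal e^10 ≈ 22026.5.

Answer: Always true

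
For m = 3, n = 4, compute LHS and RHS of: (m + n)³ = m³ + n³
LHS = (3 + 4)³ = 343
RHS = 3³ + 4³ = 91

LHS ≠ RHS, so the equation does not hold here.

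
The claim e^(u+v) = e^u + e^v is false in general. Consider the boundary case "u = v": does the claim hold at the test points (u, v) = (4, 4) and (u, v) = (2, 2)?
No, fails at both test points

At (4, 4): LHS = e^8 ≈ 2981 ≠ RHS = 2·e^4 ≈ 109.2
At (2, 2): LHS = e^4 ≈ 54.6 ≠ RHS = 2·e^2 ≈ 14.78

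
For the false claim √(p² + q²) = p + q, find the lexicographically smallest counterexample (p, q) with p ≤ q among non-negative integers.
At (0, 2): both sides equal 2, so it holds there.
At (0, 7): both sides equal 7, so it holds there.

Substituting (1, 1) into the claim:
LHS = √(1² + 1²) = √(2) ≈ 1.414
RHS = 1 + 1 = 2

Since LHS ≠ RHS, this pair disproves the claim, and no lexicographically smaller pair (p ≤ q, non-negative integers) does.

For instance (3, 3) is also a counterexample (LHS = 3·√(2) ≈ 4.243, RHS = 6), but it's lexicographically larger.

Answer: (p, q) = (1, 1)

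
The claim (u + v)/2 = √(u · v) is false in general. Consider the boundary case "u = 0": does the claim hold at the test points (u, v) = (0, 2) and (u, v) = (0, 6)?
No, fails at both test points

At (0, 2): LHS = 1 ≠ RHS = 0
At (0, 6): LHS = 3 ≠ RHS = 0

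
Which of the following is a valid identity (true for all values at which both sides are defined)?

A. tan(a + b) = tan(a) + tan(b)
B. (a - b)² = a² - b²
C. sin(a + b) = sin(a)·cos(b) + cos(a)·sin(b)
C

A: fails at (2, 5) — LHS = tan(7) ≈ 0.8714, RHS = tan(5) + tan(2) ≈ -5.566.
B: fails at (5, 8) — LHS = 9, RHS = -39.
C: holds — e.g. at (1, 2), both sides equal sin(3) ≈ 0.1411.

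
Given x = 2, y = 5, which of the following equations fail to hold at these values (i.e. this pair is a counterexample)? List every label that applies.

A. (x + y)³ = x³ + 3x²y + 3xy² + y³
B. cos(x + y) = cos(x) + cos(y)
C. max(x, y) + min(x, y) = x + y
B

Evaluating each claim at the given values:
A. LHS = 343, RHS = 343 → holds here (LHS = RHS)
B. LHS = cos(7) ≈ 0.7539, RHS = cos(2) + cos(5) ≈ -0.1325 → fails here (LHS ≠ RHS)
C. LHS = 7, RHS = 7 → holds here (LHS = RHS)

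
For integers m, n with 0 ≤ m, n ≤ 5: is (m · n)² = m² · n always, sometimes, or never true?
It holds at (m, n) = (0, 2) (both sides equal 0), but fails at (m, n) = (4, 5) (LHS = 400, RHS = 80).

Answer: Sometimes true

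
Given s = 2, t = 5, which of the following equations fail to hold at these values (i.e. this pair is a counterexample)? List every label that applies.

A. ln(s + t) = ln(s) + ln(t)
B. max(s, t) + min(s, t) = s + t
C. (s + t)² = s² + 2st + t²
A

Evaluating each claim at the given values:
A. LHS = ln(7) ≈ 1.946, RHS = ln(2) + ln(5) ≈ 2.303 → fails here (LHS ≠ RHS)
B. LHS = 7, RHS = 7 → holds here (LHS = RHS)
C. LHS = 49, RHS = 49 → holds here (LHS = RHS)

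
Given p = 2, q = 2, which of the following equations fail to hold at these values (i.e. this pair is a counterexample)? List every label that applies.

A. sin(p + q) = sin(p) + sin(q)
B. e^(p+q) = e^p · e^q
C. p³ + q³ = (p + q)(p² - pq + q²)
A

Evaluating each claim at the given values:
A. LHS = sin(4) ≈ -0.7568, RHS = 2·sin(2) ≈ 1.819 → fails here (LHS ≠ RHS)
B. LHS = e^4 ≈ 54.6, RHS = e^4 ≈ 54.6 → holds here (LHS = RHS)
C. LHS = 16, RHS = 16 → holds here (LHS = RHS)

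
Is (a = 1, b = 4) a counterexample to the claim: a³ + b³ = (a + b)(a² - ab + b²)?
No

Substituting a = 1, b = 4:
LHS = 1³ + 4³ = 65
RHS = (1 + 4)(1² - 1·4 + 4²) = 65

The sides agree, so this pair does not disprove the claim.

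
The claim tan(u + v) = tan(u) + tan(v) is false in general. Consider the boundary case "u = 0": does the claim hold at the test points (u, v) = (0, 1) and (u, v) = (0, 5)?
Yes, holds at both test points

At (0, 1): LHS = tan(1) ≈ 1.557, RHS = tan(1) ≈ 1.557 → equal
At (0, 5): LHS = tan(5) ≈ -3.381, RHS = tan(5) ≈ -3.381 → equal

So the claim does hold at both of these boundary points, even though it is not an identity.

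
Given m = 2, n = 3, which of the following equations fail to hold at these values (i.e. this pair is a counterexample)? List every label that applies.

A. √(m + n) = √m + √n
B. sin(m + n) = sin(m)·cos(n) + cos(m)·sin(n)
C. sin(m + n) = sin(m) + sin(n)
Evaluating each claim at the given values:
A. LHS = √(5) ≈ 2.236, RHS = √(2) + √(3) ≈ 3.146 → fails here (LHS ≠ RHS)
B. LHS = sin(5) ≈ -0.9589, RHS = sin(2)·cos(3) + sin(3)·cos(2) ≈ -0.9589 → holds here (LHS = RHS)
C. LHS = sin(5) ≈ -0.9589, RHS = sin(3) + sin(2) ≈ 1.05 → fails here (LHS ≠ RHS)

Answer: A, C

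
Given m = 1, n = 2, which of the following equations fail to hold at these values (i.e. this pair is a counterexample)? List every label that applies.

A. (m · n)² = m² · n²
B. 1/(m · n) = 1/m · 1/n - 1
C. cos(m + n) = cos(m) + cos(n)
Evaluating each claim at the given values:
A. LHS = 4, RHS = 4 → holds here (LHS = RHS)
B. LHS = 1/2, RHS = -1/2 → fails here (LHS ≠ RHS)
C. LHS = cos(3) ≈ -0.99, RHS = cos(2) + cos(1) ≈ 0.1242 → fails here (LHS ≠ RHS)

Answer: B, C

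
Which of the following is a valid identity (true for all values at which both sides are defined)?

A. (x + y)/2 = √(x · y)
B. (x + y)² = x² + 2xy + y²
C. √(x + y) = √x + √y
B

A: fails at (5, 8) — LHS = 13/2, RHS = 2·√(10) ≈ 6.325.
B: holds — e.g. at (2, 5), both sides equal 49.
C: fails at (1, 3) — LHS = 2, RHS = 1 + √(3) ≈ 2.732.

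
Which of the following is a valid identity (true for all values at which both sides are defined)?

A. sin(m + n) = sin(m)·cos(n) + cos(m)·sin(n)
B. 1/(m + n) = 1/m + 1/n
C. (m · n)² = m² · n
A

A: holds — e.g. at (4, 6), both sides equal sin(10) ≈ -0.544.
B: fails at (1, 4) — LHS = 1/5, RHS = 5/4.
C: fails at (2, 5) — LHS = 100, RHS = 20.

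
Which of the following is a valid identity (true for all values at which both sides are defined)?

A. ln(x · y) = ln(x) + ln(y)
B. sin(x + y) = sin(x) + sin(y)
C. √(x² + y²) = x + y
A: holds — e.g. at (4, 6), both sides equal ln(24) ≈ 3.178.
B: fails at (6, 7) — LHS = sin(13) ≈ 0.4202, RHS = sin(6) + sin(7) ≈ 0.3776.
C: fails at (1, 4) — LHS = √(17) ≈ 4.123, RHS = 5.

Answer: A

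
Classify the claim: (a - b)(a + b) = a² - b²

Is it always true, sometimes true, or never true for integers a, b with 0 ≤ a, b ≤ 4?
Always true

The identity holds for every pair in the range. For instance at (a, b) = (0, 1): both sides equal -1.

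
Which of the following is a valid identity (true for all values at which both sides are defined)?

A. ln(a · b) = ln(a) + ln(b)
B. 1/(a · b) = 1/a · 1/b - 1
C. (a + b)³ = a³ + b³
A: holds — e.g. at (2, 7), both sides equal ln(14) ≈ 2.639.
B: fails at (1, 2) — LHS = 1/2, RHS = -1/2.
C: fails at (2, 7) — LHS = 729, RHS = 351.

Answer: A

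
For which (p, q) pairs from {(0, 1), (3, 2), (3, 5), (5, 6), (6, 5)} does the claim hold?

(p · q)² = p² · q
(0, 1)

Testing each pair:
(0, 1): LHS = 0, RHS = 0 → holds
(3, 2): LHS = 36, RHS = 18 → fails
(3, 5): LHS = 225, RHS = 45 → fails
(5, 6): LHS = 900, RHS = 150 → fails
(6, 5): LHS = 900, RHS = 180 → fails

1 of 5 pairs satisfies the claim.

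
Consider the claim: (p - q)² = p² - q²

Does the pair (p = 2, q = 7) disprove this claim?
Substituting p = 2, q = 7:
LHS = (2 - 7)² = 25
RHS = 2² - 7² = -45

Since LHS ≠ RHS, this pair disproves the claim.

Answer: Yes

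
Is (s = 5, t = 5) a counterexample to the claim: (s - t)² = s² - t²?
Substituting s = 5, t = 5:
LHS = (5 - 5)² = 0
RHS = 5² - 5² = 0

The sides agree, so this pair does not disprove the claim.

Answer: No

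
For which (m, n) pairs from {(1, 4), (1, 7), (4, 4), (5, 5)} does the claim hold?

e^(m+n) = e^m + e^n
None

Testing each pair:
(1, 4): LHS = e^5 ≈ 148.4, RHS = e + e^4 ≈ 57.32 → fails
(1, 7): LHS = e^8 ≈ 2981, RHS = e + e^7 ≈ 1099 → fails
(4, 4): LHS = e^8 ≈ 2981, RHS = 2·e^4 ≈ 109.2 → fails
(5, 5): LHS = e^10 ≈ 22026.5, RHS = 2·e^5 ≈ 296.8 → fails

No pair satisfies the claim.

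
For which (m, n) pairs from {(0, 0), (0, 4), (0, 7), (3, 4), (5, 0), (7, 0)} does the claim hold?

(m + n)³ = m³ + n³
Testing each pair:
(0, 0): LHS = 0, RHS = 0 → holds
(0, 4): LHS = 64, RHS = 64 → holds
(0, 7): LHS = 343, RHS = 343 → holds
(3, 4): LHS = 343, RHS = 91 → fails
(5, 0): LHS = 125, RHS = 125 → holds
(7, 0): LHS = 343, RHS = 343 → holds

5 of 6 pairs satisfy the claim.

Answer: (0, 0), (0, 4), (0, 7), (5, 0), (7, 0)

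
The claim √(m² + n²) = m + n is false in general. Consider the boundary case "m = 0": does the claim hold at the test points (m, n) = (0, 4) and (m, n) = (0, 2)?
At (0, 4): LHS = 4, RHS = 4 → equal
At (0, 2): LHS = 2, RHS = 2 → equal

So the claim does hold at both of these boundary points, even though it is not an identity.

Answer: Yes, holds at both test points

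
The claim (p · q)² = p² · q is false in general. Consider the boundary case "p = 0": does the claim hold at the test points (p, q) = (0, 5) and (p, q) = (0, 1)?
At (0, 5): LHS = 0, RHS = 0 → equal
At (0, 1): LHS = 0, RHS = 0 → equal

So the claim does hold at both of these boundary points, even though it is not an identity.

Answer: Yes, holds at both test points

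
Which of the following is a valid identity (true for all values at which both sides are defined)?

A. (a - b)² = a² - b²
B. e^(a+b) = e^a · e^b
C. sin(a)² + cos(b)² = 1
A: fails at (2, 4) — LHS = 4, RHS = -12.
B: holds — e.g. at (3, 4), both sides equal e^7 ≈ 1097.
C: fails at (0, 1) — LHS = cos(1)² ≈ 0.2919, RHS = 1.

Answer: B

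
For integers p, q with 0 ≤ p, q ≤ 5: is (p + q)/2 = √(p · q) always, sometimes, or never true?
Sometimes true

It holds at (p, q) = (5, 5) (both sides equal 5), but fails at (p, q) = (5, 2) (LHS = 7/2, RHS = √(10) ≈ 3.162).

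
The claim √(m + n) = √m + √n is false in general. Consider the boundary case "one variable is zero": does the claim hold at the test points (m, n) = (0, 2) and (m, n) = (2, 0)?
At (0, 2): LHS = √(2) ≈ 1.414, RHS = √(2) ≈ 1.414 → equal
At (2, 0): LHS = √(2) ≈ 1.414, RHS = √(2) ≈ 1.414 → equal

So the claim does hold at both of these boundary points, even though it is not an identity.

Answer: Yes, holds at both test points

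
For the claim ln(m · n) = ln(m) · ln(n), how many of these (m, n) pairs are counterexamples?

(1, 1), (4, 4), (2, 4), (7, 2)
Testing each pair:
(1, 1): LHS = 0, RHS = 0 → satisfies claim
(4, 4): LHS = ln(16) ≈ 2.773, RHS = ln(4)² ≈ 1.922 → counterexample
(2, 4): LHS = ln(8) ≈ 2.079, RHS = ln(2)·ln(4) ≈ 0.9609 → counterexample
(7, 2): LHS = ln(14) ≈ 2.639, RHS = ln(2)·ln(7) ≈ 1.349 → counterexample

That makes 3 counterexamples.

Answer: 3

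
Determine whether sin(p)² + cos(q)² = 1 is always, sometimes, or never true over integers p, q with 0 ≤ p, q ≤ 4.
It holds at (p, q) = (2, 2) (both sides equal 1), but fails at (p, q) = (4, 1) (LHS = cos(1)² + sin(4)² ≈ 0.8647, RHS = 1).

Answer: Sometimes true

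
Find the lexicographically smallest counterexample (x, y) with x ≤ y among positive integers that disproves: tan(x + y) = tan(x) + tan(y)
Substituting (1, 1) into the claim:
LHS = tan(1 + 1) = tan(2) ≈ -2.185
RHS = tan(1) + tan(1) = 2·tan(1) ≈ 3.115

Since LHS ≠ RHS, this pair disproves the claim, and no lexicographically smaller pair (x ≤ y, positive integers) does.

For instance (3, 5) is also a counterexample (LHS = tan(8) ≈ -6.8, RHS = tan(5) + tan(3) ≈ -3.523), but it's lexicographically larger.

Answer: (x, y) = (1, 1)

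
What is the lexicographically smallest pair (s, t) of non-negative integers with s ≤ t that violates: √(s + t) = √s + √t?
(s, t) = (1, 1)

Substituting (1, 1) into the claim:
LHS = √(1 + 1) = √(2) ≈ 1.414
RHS = √1 + √1 = 2

Since LHS ≠ RHS, this pair disproves the claim, and no lexicographically smaller pair (s ≤ t, non-negative integers) does.

For instance (1, 2) is also a counterexample (LHS = √(3) ≈ 1.732, RHS = 1 + √(2) ≈ 2.414), but it's lexicographically larger.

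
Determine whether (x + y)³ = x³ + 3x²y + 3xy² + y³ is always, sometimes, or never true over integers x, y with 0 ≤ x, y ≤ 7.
Always true

The identity holds for every pair in the range. For instance at (x, y) = (5, 5): both sides equal 1000.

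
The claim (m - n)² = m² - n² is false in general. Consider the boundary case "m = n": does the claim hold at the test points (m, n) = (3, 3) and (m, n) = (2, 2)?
At (3, 3): LHS = 0, RHS = 0 → equal
At (2, 2): LHS = 0, RHS = 0 → equal

So the claim does hold at both of these boundary points, even though it is not an identity.

Answer: Yes, holds at both test points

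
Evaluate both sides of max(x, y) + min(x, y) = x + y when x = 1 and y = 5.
LHS = max(1, 5) + min(1, 5) = 6
RHS = 1 + 5 = 6

LHS = RHS: the two sides agree.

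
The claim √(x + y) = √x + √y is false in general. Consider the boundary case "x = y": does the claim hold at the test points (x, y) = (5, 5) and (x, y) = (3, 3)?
No, fails at both test points

At (5, 5): LHS = √(10) ≈ 3.162 ≠ RHS = 2·√(5) ≈ 4.472
At (3, 3): LHS = √(6) ≈ 2.449 ≠ RHS = 2·√(3) ≈ 3.464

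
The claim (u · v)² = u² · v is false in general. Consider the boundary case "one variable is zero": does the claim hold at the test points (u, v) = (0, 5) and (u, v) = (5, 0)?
Yes, holds at both test points

At (0, 5): LHS = 0, RHS = 0 → equal
At (5, 0): LHS = 0, RHS = 0 → equal

So the claim does hold at both of these boundary points, even though it is not an identity.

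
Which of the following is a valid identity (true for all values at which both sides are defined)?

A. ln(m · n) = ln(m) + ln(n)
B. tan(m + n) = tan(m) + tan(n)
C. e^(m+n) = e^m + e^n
A

A: holds — e.g. at (2, 2), both sides equal ln(4) ≈ 1.386.
B: fails at (1, 3) — LHS = tan(4) ≈ 1.158, RHS = tan(3) + tan(1) ≈ 1.415.
C: fails at (4, 5) — LHS = e^9 ≈ 8103, RHS = e^4 + e^5 ≈ 203.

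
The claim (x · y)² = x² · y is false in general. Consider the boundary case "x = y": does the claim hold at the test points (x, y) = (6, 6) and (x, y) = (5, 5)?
At (6, 6): LHS = 1296 ≠ RHS = 216
At (5, 5): LHS = 625 ≠ RHS = 125

Answer: No, fails at both test points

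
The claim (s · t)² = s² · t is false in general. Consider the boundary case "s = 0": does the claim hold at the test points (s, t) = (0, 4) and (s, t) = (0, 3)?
Yes, holds at both test points

At (0, 4): LHS = 0, RHS = 0 → equal
At (0, 3): LHS = 0, RHS = 0 → equal

So the claim does hold at both of these boundary points, even though it is not an identity.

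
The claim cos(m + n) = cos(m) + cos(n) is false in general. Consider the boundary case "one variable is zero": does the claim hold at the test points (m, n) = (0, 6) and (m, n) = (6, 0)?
No, fails at both test points

At (0, 6): LHS = cos(6) ≈ 0.9602 ≠ RHS = cos(6) + 1 ≈ 1.96
At (6, 0): LHS = cos(6) ≈ 0.9602 ≠ RHS = cos(6) + 1 ≈ 1.96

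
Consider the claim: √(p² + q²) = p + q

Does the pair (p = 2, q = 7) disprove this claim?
Yes

Substituting p = 2, q = 7:
LHS = √(2² + 7²) = √(53) ≈ 7.28
RHS = 2 + 7 = 9

Since LHS ≠ RHS, this pair disproves the claim.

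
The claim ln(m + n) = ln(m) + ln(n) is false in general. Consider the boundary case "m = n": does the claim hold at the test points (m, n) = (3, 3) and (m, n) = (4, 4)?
No, fails at both test points

At (3, 3): LHS = ln(6) ≈ 1.792 ≠ RHS = 2·ln(3) ≈ 2.197
At (4, 4): LHS = ln(8) ≈ 2.079 ≠ RHS = 2·ln(4) ≈ 2.773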